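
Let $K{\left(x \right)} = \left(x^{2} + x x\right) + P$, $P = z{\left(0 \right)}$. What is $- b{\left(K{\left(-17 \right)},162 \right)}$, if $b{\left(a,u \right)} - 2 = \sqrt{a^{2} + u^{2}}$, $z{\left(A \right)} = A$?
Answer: $-2 - 2 \sqrt{90082} \approx -602.27$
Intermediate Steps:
$P = 0$
$K{\left(x \right)} = 2 x^{2}$ ($K{\left(x \right)} = \left(x^{2} + x x\right) + 0 = \left(x^{2} + x^{2}\right) + 0 = 2 x^{2} + 0 = 2 x^{2}$)
$b{\left(a,u \right)} = 2 + \sqrt{a^{2} + u^{2}}$
$- b{\left(K{\left(-17 \right)},162 \right)} = - (2 + \sqrt{\left(2 \left(-17\right)^{2}\right)^{2} + 162^{2}}) = - (2 + \sqrt{\left(2 \cdot 289\right)^{2} + 26244}) = - (2 + \sqrt{578^{2} + 26244}) = - (2 + \sqrt{334084 + 26244}) = - (2 + \sqrt{360328}) = - (2 + 2 \sqrt{90082}) = -2 - 2 \sqrt{90082}$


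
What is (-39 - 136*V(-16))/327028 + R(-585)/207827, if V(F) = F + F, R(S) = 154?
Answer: 49827377/3577118324 ≈ 0.013929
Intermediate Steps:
V(F) = 2*F
(-39 - 136*V(-16))/327028 + R(-585)/207827 = (-39 - 272*(-16))/327028 + 154/207827 = (-39 - 136*(-32))*(1/327028) + 154*(1/207827) = (-39 + 4352)*(1/327028) + 154/207827 = 4313*(1/327028) + 154/207827 = 227/17212 + 154/207827 = 49827377/3577118324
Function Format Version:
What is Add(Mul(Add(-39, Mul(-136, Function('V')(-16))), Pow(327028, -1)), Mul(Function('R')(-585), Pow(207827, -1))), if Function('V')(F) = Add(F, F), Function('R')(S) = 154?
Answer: Rational(49827377, 3577118324) ≈ 0.013929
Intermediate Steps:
Function('V')(F) = Mul(2, F)
Add(Mul(Add(-39, Mul(-136, Function('V')(-16))), Pow(327028, -1)), Mul(Function('R')(-585), Pow(207827, -1))) = Add(Mul(Add(-39, Mul(-136, Mul(2, -16))), Pow(327028, -1)), Mul(154, Pow(207827, -1))) = Add(Mul(Add(-39, Mul(-136, -32)), Rational(1, 327028)), Mul(154, Rational(1, 207827))) = Add(Mul(Add(-39, 4352), Rational(1, 327028)), Rational(154, 207827)) = Add(Mul(4313, Rational(1, 327028)), Rational(154, 207827)) = Add(Rational(227, 17212), Rational(154, 207827)) = Rational(49827377, 3577118324)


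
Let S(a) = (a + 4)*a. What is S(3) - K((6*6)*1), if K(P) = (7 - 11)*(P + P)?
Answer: 309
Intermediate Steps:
S(a) = a*(4 + a) (S(a) = (4 + a)*a = a*(4 + a))
K(P) = -8*P
S(3) - K((6*6)*1) = 3*(4 + 3) - (-8)*(6*6)*1 = 3*7 - (-8)*36*1 = 21 - (-8)*36 = 21 - 1*(-288) = 21 + 288 = 309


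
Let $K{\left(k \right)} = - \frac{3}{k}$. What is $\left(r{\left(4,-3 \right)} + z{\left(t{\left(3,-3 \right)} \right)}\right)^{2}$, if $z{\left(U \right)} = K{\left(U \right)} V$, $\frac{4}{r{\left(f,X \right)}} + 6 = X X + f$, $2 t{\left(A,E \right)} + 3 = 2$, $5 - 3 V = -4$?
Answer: $\frac{16900}{49} \approx 344.9$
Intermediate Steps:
$V = 3$ ($V = \frac{5}{3} - - \frac{4}{3} = \frac{5}{3} + \frac{4}{3} = 3$)
$t{\left(A,E \right)} = - \frac{1}{2}$ ($t{\left(A,E \right)} = - \frac{3}{2} + \frac{1}{2} \cdot 2 = - \frac{3}{2} + 1 = - \frac{1}{2}$)
$r{\left(f,X \right)} = \frac{4}{-6 + f + X^{2}}$ ($r{\left(f,X \right)} = \frac{4}{-6 + \left(X X + f\right)} = \frac{4}{-6 + \left(X^{2} + f\right)} = \frac{4}{-6 + \left(f + X^{2}\right)} = \frac{4}{-6 + f + X^{2}}$)
$z{\left(U \right)} = - \frac{9}{U}$ ($z{\left(U \right)} = - \frac{3}{U} 3 = - \frac{9}{U}$)
$\left(r{\left(4,-3 \right)} + z{\left(t{\left(3,-3 \right)} \right)}\right)^{2} = \left(\frac{4}{-6 + 4 + \left(-3\right)^{2}} - \frac{9}{- \frac{1}{2}}\right)^{2} = \left(\frac{4}{-6 + 4 + 9} - -18\right)^{2} = \left(\frac{4}{7} + 18\right)^{2} = \left(\frac{130}{7}\right)^{2} = \frac{16900}{49}$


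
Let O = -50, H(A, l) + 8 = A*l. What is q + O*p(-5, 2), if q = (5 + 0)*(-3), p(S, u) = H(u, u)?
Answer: 185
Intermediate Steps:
H(A, l) = -8 + A*l
p(S, u) = -8 + u² (p(S, u) = -8 + u*u = -8 + u²)
q = -15 (q = 5*(-3) = -15)
q + O*p(-5, 2) = -15 - 50*(-8 + 2²) = -15 - 50*(-8 + 4) = -15 - 50*(-4) = -15 + 200 = 185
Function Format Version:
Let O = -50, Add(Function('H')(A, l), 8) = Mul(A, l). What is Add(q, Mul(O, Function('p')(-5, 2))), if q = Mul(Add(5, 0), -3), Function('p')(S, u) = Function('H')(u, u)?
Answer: 185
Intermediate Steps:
Function('H')(A, l) = Add(-8, Mul(A, l))
Function('p')(S, u) = Add(-8, Pow(u, 2)) (Function('p')(S, u) = Add(-8, Mul(u, u)) = Add(-8, Pow(u, 2)))
q = -15 (q = Mul(5, -3) = -15)
Add(q, Mul(O, Function('p')(-5, 2))) = Add(-15, Mul(-50, Add(-8, Pow(2, 2)))) = Add(-15, Mul(-50, Add(-8, 4))) = Add(-15, Mul(-50, -4)) = Add(-15, 200) = 185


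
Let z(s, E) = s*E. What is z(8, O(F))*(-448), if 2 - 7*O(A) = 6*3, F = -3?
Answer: 8192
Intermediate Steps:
O(A) = -16/7 (O(A) = 2/7 - 6*3/7 = 2/7 - ⅐*18 = 2/7 - 18/7 = -16/7)
z(s, E) = E*s
z(8, O(F))*(-448) = -16/7*8*(-448) = -128/7*(-448) = 8192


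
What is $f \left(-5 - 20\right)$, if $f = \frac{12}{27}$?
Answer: $- \frac{100}{9} \approx -11.111$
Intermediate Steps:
$f = \frac{4}{9}$ ($f = 12 \cdot \frac{1}{27} = \frac{4}{9} \approx 0.44444$)
$f \left(-5 - 20\right) = \frac{4 \left(-5 - 20\right)}{9} = \frac{4}{9} \left(-25\right) = - \frac{100}{9}$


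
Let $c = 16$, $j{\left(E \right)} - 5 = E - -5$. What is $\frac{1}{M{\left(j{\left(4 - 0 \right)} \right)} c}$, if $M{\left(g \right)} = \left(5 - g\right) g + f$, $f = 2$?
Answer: $- \frac{1}{1984} \approx -0.00050403$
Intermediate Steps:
$j{\left(E \right)} = 10 + E$ ($j{\left(E \right)} = 5 + \left(E - -5\right) = 5 + \left(E + 5\right) = 5 + \left(5 + E\right) = 10 + E$)
$M{\left(g \right)} = 2 + g \left(5 - g\right)$ ($M{\left(g \right)} = \left(5 - g\right) g + 2 = g \left(5 - g\right) + 2 = 2 + g \left(5 - g\right)$)
$\frac{1}{M{\left(j{\left(4 - 0 \right)} \right)} c} = \frac{1}{\left(2 - \left(10 + \left(4 - 0\right)\right)^{2} + 5 \left(10 + \left(4 - 0\right)\right)\right) 16} = \frac{1}{\left(2 - \left(10 + \left(4 + 0\right)\right)^{2} + 5 \left(10 + \left(4 + 0\right)\right)\right) 16} = \frac{1}{\left(2 - \left(10 + 4\right)^{2} + 5 \left(10 + 4\right)\right) 16} = \frac{1}{\left(2 - 14^{2} + 5 \cdot 14\right) 16} = \frac{1}{\left(2 - 196 + 70\right) 16} = \frac{1}{\left(-124\right) 16} = \frac{1}{-1984} = - \frac{1}{1984}$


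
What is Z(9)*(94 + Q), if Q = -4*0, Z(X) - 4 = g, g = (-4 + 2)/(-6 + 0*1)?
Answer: 1222/3 ≈ 407.33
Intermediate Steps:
g = ⅓ (g = -2/(-6 + 0) = -2/(-6) = -2*(-⅙) = ⅓ ≈ 0.33333)
Z(X) = 13/3 (Z(X) = 4 + ⅓ = 13/3)
Q = 0
Z(9)*(94 + Q) = 13*(94 + 0)/3 = (13/3)*94 = 1222/3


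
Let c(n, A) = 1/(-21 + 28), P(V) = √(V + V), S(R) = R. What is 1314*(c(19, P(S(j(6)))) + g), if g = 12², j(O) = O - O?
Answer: 1325826/7 ≈ 1.8940e+5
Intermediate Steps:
j(O) = 0
P(V) = √2*√V (P(V) = √(2*V) = √2*√V)
c(n, A) = ⅐ (c(n, A) = 1/7 = ⅐)
g = 144
1314*(c(19, P(S(j(6)))) + g) = 1314*(⅐ + 144) = 1314*(1009/7) = 1325826/7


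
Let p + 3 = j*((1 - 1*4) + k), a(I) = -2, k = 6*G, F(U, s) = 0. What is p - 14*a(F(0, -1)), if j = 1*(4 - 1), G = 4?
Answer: 88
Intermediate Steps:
j = 3 (j = 1*3 = 3)
k = 24 (k = 6*4 = 24)
p = 60 (p = -3 + 3*((1 - 1*4) + 24) = -3 + 3*((1 - 4) + 24) = -3 + 3*(-3 + 24) = -3 + 3*21 = -3 + 63 = 60)
p - 14*a(F(0, -1)) = 60 - 14*(-2) = 60 + 28 = 88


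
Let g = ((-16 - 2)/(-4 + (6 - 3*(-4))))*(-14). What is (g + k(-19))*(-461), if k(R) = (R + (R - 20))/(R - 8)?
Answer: -250784/27 ≈ -9288.3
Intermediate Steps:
g = 18 (g = -18/(-4 + (6 + 12))*(-14) = -18/(-4 + 18)*(-14) = -18/14*(-14) = -18*1/14*(-14) = -9/7*(-14) = 18)
k(R) = (-20 + 2*R)/(-8 + R) (k(R) = (R + (-20 + R))/(-8 + R) = (-20 + 2*R)/(-8 + R))
(g + k(-19))*(-461) = (18 + 2*(-10 - 19)/(-8 - 19))*(-461) = (18 + 2*(-29)/(-27))*(-461) = (18 + 2*(-1/27)*(-29))*(-461) = (18 + 58/27)*(-461) = (544/27)*(-461) = -250784/27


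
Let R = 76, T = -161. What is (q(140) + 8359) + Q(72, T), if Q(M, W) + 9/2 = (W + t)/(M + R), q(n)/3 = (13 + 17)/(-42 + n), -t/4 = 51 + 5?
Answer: 60574629/7252 ≈ 8352.8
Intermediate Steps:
t = -224 (t = -4*(51 + 5) = -4*56 = -224)
q(n) = 90/(-42 + n) (q(n) = 3*((13 + 17)/(-42 + n)) = 3*(30/(-42 + n)) = 90/(-42 + n))
Q(M, W) = -9/2 + (-224 + W)/(76 + M) (Q(M, W) = -9/2 + (W - 224)/(M + 76) = -9/2 + (-224 + W)/(76 + M))
(q(140) + 8359) + Q(72, T) = (90/(-42 + 140) + 8359) + (-566 - 161 - 9/2*72)/(76 + 72) = (90/98 + 8359) + (-566 - 161 - 324)/148 = (90*(1/98) + 8359) + (1/148)*(-1051) = (45/49 + 8359) - 1051/148 = 409636/49 - 1051/148 = 60574629/7252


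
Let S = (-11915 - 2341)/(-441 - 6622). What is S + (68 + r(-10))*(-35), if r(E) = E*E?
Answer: -41516184/7063 ≈ -5878.0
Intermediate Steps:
S = 14256/7063 (S = -14256/(-7063) = -14256*(-1/7063) = 14256/7063 ≈ 2.0184)
r(E) = E**2
S + (68 + r(-10))*(-35) = 14256/7063 + (68 + (-10)**2)*(-35) = 14256/7063 + (68 + 100)*(-35) = 14256/7063 + 168*(-35) = 14256/7063 - 5880 = -41516184/7063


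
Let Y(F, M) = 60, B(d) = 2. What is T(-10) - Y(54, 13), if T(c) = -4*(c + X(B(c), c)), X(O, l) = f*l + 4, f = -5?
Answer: -236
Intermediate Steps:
X(O, l) = 4 - 5*l (X(O, l) = -5*l + 4 = 4 - 5*l)
T(c) = -16 + 16*c (T(c) = -4*(c + (4 - 5*c)) = -4*(4 - 4*c) = -16 + 16*c)
T(-10) - Y(54, 13) = (-16 + 16*(-10)) - 1*60 = (-16 - 160) - 60 = -176 - 60 = -236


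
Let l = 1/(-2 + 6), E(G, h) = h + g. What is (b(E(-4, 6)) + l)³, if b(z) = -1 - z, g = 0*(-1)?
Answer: -19683/64 ≈ -307.55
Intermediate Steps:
g = 0
E(G, h) = h (E(G, h) = h + 0 = h)
l = ¼ (l = 1/4 = ¼ ≈ 0.25000)
(b(E(-4, 6)) + l)³ = ((-1 - 1*6) + ¼)³ = ((-1 - 6) + ¼)³ = (-7 + ¼)³ = (-27/4)³ = -19683/64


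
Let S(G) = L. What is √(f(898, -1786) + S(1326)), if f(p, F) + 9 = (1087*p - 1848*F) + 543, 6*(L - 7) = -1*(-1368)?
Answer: √4277423 ≈ 2068.2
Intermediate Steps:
L = 235 (L = 7 + (-1*(-1368))/6 = 7 + (⅙)*1368 = 7 + 228 = 235)
S(G) = 235
f(p, F) = 534 - 1848*F + 1087*p (f(p, F) = -9 + ((1087*p - 1848*F) + 543) = -9 + ((-1848*F + 1087*p) + 543) = -9 + (543 - 1848*F + 1087*p) = 534 - 1848*F + 1087*p)
√(f(898, -1786) + S(1326)) = √((534 - 1848*(-1786) + 1087*898) + 235) = √((534 + 3300528 + 976126) + 235) = √(4277188 + 235) = √4277423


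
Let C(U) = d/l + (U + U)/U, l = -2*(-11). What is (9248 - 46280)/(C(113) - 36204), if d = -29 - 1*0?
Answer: 271568/265491 ≈ 1.0229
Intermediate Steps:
d = -29 (d = -29 + 0 = -29)
l = 22
C(U) = 15/22 (C(U) = -29/22 + (U + U)/U = -29*1/22 + (2*U)/U = -29/22 + 2 = 15/22)
(9248 - 46280)/(C(113) - 36204) = (9248 - 46280)/(15/22 - 36204) = -37032/(-796473/22) = -37032*(-22/796473) = 271568/265491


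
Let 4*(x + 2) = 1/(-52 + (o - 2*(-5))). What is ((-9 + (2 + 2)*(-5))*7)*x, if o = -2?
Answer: 71659/176 ≈ 407.15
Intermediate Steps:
x = -353/176 (x = -2 + 1/(4*(-52 + (-2 - 2*(-5)))) = -2 + 1/(4*(-52 + (-2 + 10))) = -2 + 1/(4*(-52 + 8)) = -2 + (1/4)/(-44) = -2 + (1/4)*(-1/44) = -2 - 1/176 = -353/176 ≈ -2.0057)
((-9 + (2 + 2)*(-5))*7)*x = ((-9 + (2 + 2)*(-5))*7)*(-353/176) = ((-9 + 4*(-5))*7)*(-353/176) = ((-9 - 20)*7)*(-353/176) = -29*7*(-353/176) = -203*(-353/176) = 71659/176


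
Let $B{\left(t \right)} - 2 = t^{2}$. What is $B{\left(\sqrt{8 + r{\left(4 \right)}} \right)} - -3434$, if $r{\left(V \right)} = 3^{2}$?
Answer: $3453$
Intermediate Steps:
$r{\left(V \right)} = 9$
$B{\left(t \right)} = 2 + t^{2}$
$B{\left(\sqrt{8 + r{\left(4 \right)}} \right)} - -3434 = \left(2 + \left(\sqrt{8 + 9}\right)^{2}\right) - -3434 = \left(2 + \left(\sqrt{17}\right)^{2}\right) + 3434 = \left(2 + 17\right) + 3434 = 19 + 3434 = 3453$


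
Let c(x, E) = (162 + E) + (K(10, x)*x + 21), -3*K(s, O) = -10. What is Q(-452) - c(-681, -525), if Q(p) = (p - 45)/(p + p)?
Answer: 2361745/904 ≈ 2612.6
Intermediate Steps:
Q(p) = (-45 + p)/(2*p) (Q(p) = (-45 + p)/((2*p)) = (-45 + p)*(1/(2*p)) = (-45 + p)/(2*p))
K(s, O) = 10/3 (K(s, O) = -1/3*(-10) = 10/3)
c(x, E) = 183 + E + 10*x/3 (c(x, E) = (162 + E) + (10*x/3 + 21) = (162 + E) + (21 + 10*x/3) = 183 + E + 10*x/3)
Q(-452) - c(-681, -525) = (1/2)*(-45 - 452)/(-452) - (183 - 525 + (10/3)*(-681)) = (1/2)*(-1/452)*(-497) - (183 - 525 - 2270) = 497/904 - 1*(-2612) = 497/904 + 2612 = 2361745/904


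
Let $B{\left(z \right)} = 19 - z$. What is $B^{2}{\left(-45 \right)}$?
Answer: $4096$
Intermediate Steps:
$B^{2}{\left(-45 \right)} = \left(19 - -45\right)^{2} = \left(19 + 45\right)^{2} = 64^{2} = 4096$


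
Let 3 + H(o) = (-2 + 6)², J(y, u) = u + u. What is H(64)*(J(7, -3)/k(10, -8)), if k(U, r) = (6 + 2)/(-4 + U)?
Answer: -117/2 ≈ -58.500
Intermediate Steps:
J(y, u) = 2*u
k(U, r) = 8/(-4 + U)
H(o) = 13 (H(o) = -3 + (-2 + 6)² = -3 + 4² = -3 + 16 = 13)
H(64)*(J(7, -3)/k(10, -8)) = 13*((2*(-3))/((8/(-4 + 10)))) = 13*(-6/(8/6)) = 13*(-6/(8*(⅙))) = 13*(-6/4/3) = 13*(-6*¾) = 13*(-9/2) = -117/2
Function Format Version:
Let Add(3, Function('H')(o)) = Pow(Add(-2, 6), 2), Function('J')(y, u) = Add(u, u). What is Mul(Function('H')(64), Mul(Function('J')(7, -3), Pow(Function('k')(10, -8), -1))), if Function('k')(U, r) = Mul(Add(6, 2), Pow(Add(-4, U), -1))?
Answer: Rational(-117, 2) ≈ -58.500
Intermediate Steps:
Function('J')(y, u) = Mul(2, u)
Function('k')(U, r) = Mul(8, Pow(Add(-4, U), -1))
Function('H')(o) = 13 (Function('H')(o) = Add(-3, Pow(Add(-2, 6), 2)) = Add(-3, Pow(4, 2)) = Add(-3, 16) = 13)
Mul(Function('H')(64), Mul(Function('J')(7, -3), Pow(Function('k')(10, -8), -1))) = Mul(13, Mul(Mul(2, -3), Pow(Mul(8, Pow(Add(-4, 10), -1)), -1))) = Mul(13, Mul(-6, Pow(Mul(8, Pow(6, -1)), -1))) = Mul(13, Mul(-6, Pow(Mul(8, Rational(1, 6)), -1))) = Mul(13, Mul(-6, Pow(Rational(4, 3), -1))) = Mul(13, Mul(-6, Rational(3, 4))) = Mul(13, Rational(-9, 2)) = Rational(-117, 2)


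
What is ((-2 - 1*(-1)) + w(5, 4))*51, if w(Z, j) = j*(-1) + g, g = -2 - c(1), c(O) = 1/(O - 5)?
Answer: -1377/4 ≈ -344.25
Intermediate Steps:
c(O) = 1/(-5 + O)
g = -7/4 (g = -2 - 1/(-5 + 1) = -2 - 1/(-4) = -2 - 1*(-1/4) = -2 + 1/4 = -7/4 ≈ -1.7500)
w(Z, j) = -7/4 - j (w(Z, j) = j*(-1) - 7/4 = -j - 7/4 = -7/4 - j)
((-2 - 1*(-1)) + w(5, 4))*51 = ((-2 - 1*(-1)) + (-7/4 - 1*4))*51 = ((-2 + 1) + (-7/4 - 4))*51 = (-1 - 23/4)*51 = -27/4*51 = -1377/4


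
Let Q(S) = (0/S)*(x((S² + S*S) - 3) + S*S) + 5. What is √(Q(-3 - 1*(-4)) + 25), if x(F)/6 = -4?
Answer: √30 ≈ 5.4772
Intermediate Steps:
x(F) = -24 (x(F) = 6*(-4) = -24)
Q(S) = 5 (Q(S) = (0/S)*(-24 + S*S) + 5 = 0*(-24 + S²) + 5 = 0 + 5 = 5)
√(Q(-3 - 1*(-4)) + 25) = √(5 + 25) = √30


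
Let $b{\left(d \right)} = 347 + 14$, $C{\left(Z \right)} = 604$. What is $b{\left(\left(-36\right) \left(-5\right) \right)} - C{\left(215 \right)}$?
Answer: $-243$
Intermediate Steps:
$b{\left(d \right)} = 361$
$b{\left(\left(-36\right) \left(-5\right) \right)} - C{\left(215 \right)} = 361 - 604 = -243$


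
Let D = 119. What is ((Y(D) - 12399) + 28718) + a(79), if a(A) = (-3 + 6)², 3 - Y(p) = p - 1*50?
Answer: 16262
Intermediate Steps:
Y(p) = 53 - p (Y(p) = 3 - (p - 1*50) = 3 - (p - 50) = 3 - (-50 + p) = 3 + (50 - p) = 53 - p)
a(A) = 9 (a(A) = 3² = 9)
((Y(D) - 12399) + 28718) + a(79) = (((53 - 1*119) - 12399) + 28718) + 9 = (((53 - 119) - 12399) + 28718) + 9 = ((-66 - 12399) + 28718) + 9 = (-12465 + 28718) + 9 = 16253 + 9 = 16262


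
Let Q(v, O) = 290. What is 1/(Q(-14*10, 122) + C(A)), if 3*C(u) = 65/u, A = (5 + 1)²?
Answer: 108/31385 ≈ 0.0034411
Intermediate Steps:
A = 36 (A = 6² = 36)
C(u) = 65/(3*u) (C(u) = (65/u)/3 = 65/(3*u))
1/(Q(-14*10, 122) + C(A)) = 1/(290 + (65/3)/36) = 1/(290 + (65/3)*(1/36)) = 1/(290 + 65/108) = 1/(31385/108) = 108/31385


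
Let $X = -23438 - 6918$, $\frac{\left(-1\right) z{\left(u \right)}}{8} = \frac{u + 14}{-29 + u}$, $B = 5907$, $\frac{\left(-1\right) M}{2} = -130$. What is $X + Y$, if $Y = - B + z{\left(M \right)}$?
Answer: $- \frac{8378945}{231} \approx -36273.0$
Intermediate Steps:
$M = 260$ ($M = \left(-2\right) \left(-130\right) = 260$)
$z{\left(u \right)} = - \frac{8 \left(14 + u\right)}{-29 + u}$ ($z{\left(u \right)} = - 8 \frac{u + 14}{-29 + u} = - 8 \frac{14 + u}{-29 + u} = - \frac{8 \left(14 + u\right)}{-29 + u}$)
$Y = - \frac{1366709}{231}$ ($Y = \left(-1\right) 5907 + \frac{8 \left(-14 - 260\right)}{-29 + 260} = -5907 + \frac{8 \left(-14 - 260\right)}{231} = -5907 + 8 \cdot \frac{1}{231} \left(-274\right) = -5907 - \frac{2192}{231} = - \frac{1366709}{231} \approx -5916.5$)
$X = -30356$
$X + Y = -30356 - \frac{1366709}{231} = - \frac{8378945}{231}$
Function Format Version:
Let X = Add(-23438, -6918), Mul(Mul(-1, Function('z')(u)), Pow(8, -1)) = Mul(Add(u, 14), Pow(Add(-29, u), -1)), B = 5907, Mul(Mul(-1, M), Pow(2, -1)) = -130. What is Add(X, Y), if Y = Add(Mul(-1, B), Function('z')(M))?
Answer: Rational(-8378945, 231) ≈ -36273.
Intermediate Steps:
M = 260 (M = Mul(-2, -130) = 260)
Function('z')(u) = Mul(-8, Pow(Add(-29, u), -1), Add(14, u)) (Function('z')(u) = Mul(-8, Mul(Add(u, 14), Pow(Add(-29, u), -1))) = Mul(-8, Mul(Add(14, u), Pow(Add(-29, u), -1))) = Mul(-8, Mul(Pow(Add(-29, u), -1), Add(14, u))) = Mul(-8, Pow(Add(-29, u), -1), Add(14, u)))
Y = Rational(-1366709, 231) (Y = Add(Mul(-1, 5907), Mul(8, Pow(Add(-29, 260), -1), Add(-14, Mul(-1, 260)))) = Add(-5907, Mul(8, Pow(231, -1), Add(-14, -260))) = Add(-5907, Mul(8, Rational(1, 231), -274)) = Add(-5907, Rational(-2192, 231)) = Rational(-1366709, 231) ≈ -5916.5)
X = -30356
Add(X, Y) = Add(-30356, Rational(-1366709, 231)) = Rational(-8378945, 231)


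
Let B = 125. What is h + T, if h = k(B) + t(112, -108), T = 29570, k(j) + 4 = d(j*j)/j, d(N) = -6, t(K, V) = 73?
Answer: 3704869/125 ≈ 29639.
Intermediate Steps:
k(j) = -4 - 6/j
h = 8619/125 (h = (-4 - 6/125) + 73 = -506/125 + 73 = 8619/125 ≈ 68.952)
h + T = 8619/125 + 29570 = 3704869/125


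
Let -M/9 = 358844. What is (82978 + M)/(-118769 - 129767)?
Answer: 1573309/124268 ≈ 12.661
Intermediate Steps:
M = -3229596 (M = -9*358844 = -3229596)
(82978 + M)/(-118769 - 129767) = (82978 - 3229596)/(-118769 - 129767) = -3146618/(-248536) = -3146618*(-1/248536) = 1573309/124268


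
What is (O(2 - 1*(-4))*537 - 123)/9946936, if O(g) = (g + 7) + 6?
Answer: 1260/1243367 ≈ 0.0010134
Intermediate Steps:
O(g) = 13 + g (O(g) = (7 + g) + 6 = 13 + g)
(O(2 - 1*(-4))*537 - 123)/9946936 = ((13 + (2 - 1*(-4)))*537 - 123)/9946936 = ((13 + (2 + 4))*537 - 123)*(1/9946936) = ((13 + 6)*537 - 123)*(1/9946936) = (19*537 - 123)*(1/9946936) = (10203 - 123)*(1/9946936) = 10080*(1/9946936) = 1260/1243367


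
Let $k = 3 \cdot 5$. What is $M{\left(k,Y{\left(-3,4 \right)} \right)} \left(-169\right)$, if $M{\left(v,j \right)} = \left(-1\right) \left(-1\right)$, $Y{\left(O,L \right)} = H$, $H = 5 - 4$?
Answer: $-169$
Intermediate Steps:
$H = 1$ ($H = 5 - 4 = 1$)
$k = 15$
$Y{\left(O,L \right)} = 1$
$M{\left(v,j \right)} = 1$
$M{\left(k,Y{\left(-3,4 \right)} \right)} \left(-169\right) = 1 \left(-169\right) = -169$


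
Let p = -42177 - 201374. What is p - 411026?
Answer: -654577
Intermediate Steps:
p = -243551
p - 411026 = -243551 - 411026 = -654577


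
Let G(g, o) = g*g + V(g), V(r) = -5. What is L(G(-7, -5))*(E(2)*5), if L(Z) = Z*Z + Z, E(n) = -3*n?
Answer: -59400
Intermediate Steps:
G(g, o) = -5 + g² (G(g, o) = g*g - 5 = g² - 5 = -5 + g²)
L(Z) = Z + Z² (L(Z) = Z² + Z = Z + Z²)
L(G(-7, -5))*(E(2)*5) = ((-5 + (-7)²)*(1 + (-5 + (-7)²)))*(-3*2*5) = ((-5 + 49)*(1 + (-5 + 49)))*(-6*5) = (44*(1 + 44))*(-30) = (44*45)*(-30) = 1980*(-30) = -59400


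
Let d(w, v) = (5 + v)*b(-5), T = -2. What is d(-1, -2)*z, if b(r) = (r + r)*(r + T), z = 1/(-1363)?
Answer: -210/1363 ≈ -0.15407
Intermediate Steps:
z = -1/1363 ≈ -0.00073368
b(r) = 2*r*(-2 + r) (b(r) = (r + r)*(r - 2) = (2*r)*(-2 + r) = 2*r*(-2 + r))
d(w, v) = 350 + 70*v (d(w, v) = (5 + v)*(2*(-5)*(-2 - 5)) = (5 + v)*(2*(-5)*(-7)) = (5 + v)*70 = 350 + 70*v)
d(-1, -2)*z = (350 + 70*(-2))*(-1/1363) = (350 - 140)*(-1/1363) = 210*(-1/1363) = -210/1363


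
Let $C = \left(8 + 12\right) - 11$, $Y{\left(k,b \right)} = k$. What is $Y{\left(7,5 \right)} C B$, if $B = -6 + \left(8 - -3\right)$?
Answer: $315$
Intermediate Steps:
$B = 5$ ($B = -6 + \left(8 + 3\right) = -6 + 11 = 5$)
$C = 9$ ($C = 20 - 11 = 9$)
$Y{\left(7,5 \right)} C B = 7 \cdot 9 \cdot 5 = 63 \cdot 5 = 315$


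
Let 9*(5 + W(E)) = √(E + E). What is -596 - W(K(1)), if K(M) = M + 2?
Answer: -591 - √6/9 ≈ -591.27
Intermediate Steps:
K(M) = 2 + M
W(E) = -5 + √2*√E/9 (W(E) = -5 + √(E + E)/9 = -5 + √(2*E)/9 = -5 + (√2*√E)/9 = -5 + √2*√E/9)
-596 - W(K(1)) = -596 - (-5 + √2*√(2 + 1)/9) = -596 - (-5 + √2*√3/9) = -596 - (-5 + √6/9) = -596 + (5 - √6/9) = -591 - √6/9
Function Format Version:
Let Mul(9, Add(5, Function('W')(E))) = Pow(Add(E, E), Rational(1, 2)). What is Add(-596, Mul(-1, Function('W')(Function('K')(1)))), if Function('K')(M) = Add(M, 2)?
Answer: Add(-591, Mul(Rational(-1, 9), Pow(6, Rational(1, 2)))) ≈ -591.27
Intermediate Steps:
Function('K')(M) = Add(2, M)
Function('W')(E) = Add(-5, Mul(Rational(1, 9), Pow(2, Rational(1, 2)), Pow(E, Rational(1, 2)))) (Function('W')(E) = Add(-5, Mul(Rational(1, 9), Pow(Add(E, E), Rational(1, 2)))) = Add(-5, Mul(Rational(1, 9), Pow(Mul(2, E), Rational(1, 2)))) = Add(-5, Mul(Rational(1, 9), Mul(Pow(2, Rational(1, 2)), Pow(E, Rational(1, 2))))) = Add(-5, Mul(Rational(1, 9), Pow(2, Rational(1, 2)), Pow(E, Rational(1, 2)))))
Add(-596, Mul(-1, Function('W')(Function('K')(1)))) = Add(-596, Mul(-1, Add(-5, Mul(Rational(1, 9), Pow(2, Rational(1, 2)), Pow(Add(2, 1), Rational(1, 2)))))) = Add(-596, Mul(-1, Add(-5, Mul(Rational(1, 9), Pow(2, Rational(1, 2)), Pow(3, Rational(1, 2)))))) = Add(-596, Mul(-1, Add(-5, Mul(Rational(1, 9), Pow(6, Rational(1, 2)))))) = Add(-596, Add(5, Mul(Rational(-1, 9), Pow(6, Rational(1, 2))))) = Add(-591, Mul(Rational(-1, 9), Pow(6, Rational(1, 2))))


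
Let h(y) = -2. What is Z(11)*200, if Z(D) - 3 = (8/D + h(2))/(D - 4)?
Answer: 6200/11 ≈ 563.64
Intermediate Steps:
Z(D) = 3 + (-2 + 8/D)/(-4 + D) (Z(D) = 3 + (8/D - 2)/(D - 4) = 3 + (-2 + 8/D)/(-4 + D))
Z(11)*200 = (3 - 2/11)*200 = (31/11)*200 = 6200/11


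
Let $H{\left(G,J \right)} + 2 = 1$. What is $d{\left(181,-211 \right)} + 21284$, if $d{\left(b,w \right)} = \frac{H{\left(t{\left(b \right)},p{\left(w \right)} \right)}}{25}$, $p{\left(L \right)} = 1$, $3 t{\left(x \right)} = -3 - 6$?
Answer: $\frac{532099}{25} \approx 21284.0$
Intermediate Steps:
$t{\left(x \right)} = -3$ ($t{\left(x \right)} = \frac{-3 - 6}{3} = \frac{1}{3} \left(-9\right) = -3$)
$H{\left(G,J \right)} = -1$ ($H{\left(G,J \right)} = -2 + 1 = -1$)
$d{\left(b,w \right)} = - \frac{1}{25}$
$d{\left(181,-211 \right)} + 21284 = - \frac{1}{25} + 21284 = \frac{532099}{25}$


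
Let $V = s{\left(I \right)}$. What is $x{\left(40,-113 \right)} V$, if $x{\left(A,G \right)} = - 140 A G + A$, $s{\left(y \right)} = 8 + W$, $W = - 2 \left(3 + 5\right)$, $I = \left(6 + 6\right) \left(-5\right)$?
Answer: $-5062720$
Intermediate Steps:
$I = -60$ ($I = 12 \left(-5\right) = -60$)
$W = -16$ ($W = \left(-2\right) 8 = -16$)
$s{\left(y \right)} = -8$ ($s{\left(y \right)} = 8 - 16 = -8$)
$x{\left(A,G \right)} = A - 140 A G$ ($x{\left(A,G \right)} = - 140 A G + A = A - 140 A G$)
$V = -8$
$x{\left(40,-113 \right)} V = 40 \left(1 - -15820\right) \left(-8\right) = 40 \left(1 + 15820\right) \left(-8\right) = 40 \cdot 15821 \left(-8\right) = 632840 \left(-8\right) = -5062720$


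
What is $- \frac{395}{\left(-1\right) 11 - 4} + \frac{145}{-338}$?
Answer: $\frac{26267}{1014} \approx 25.904$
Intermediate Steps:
$- \frac{395}{\left(-1\right) 11 - 4} + \frac{145}{-338} = - \frac{395}{-11 - 4} + 145 \left(- \frac{1}{338}\right) = - \frac{395}{-15} - \frac{145}{338} = \left(-395\right) \left(- \frac{1}{15}\right) - \frac{145}{338} = \frac{79}{3} - \frac{145}{338} = \frac{26267}{1014}$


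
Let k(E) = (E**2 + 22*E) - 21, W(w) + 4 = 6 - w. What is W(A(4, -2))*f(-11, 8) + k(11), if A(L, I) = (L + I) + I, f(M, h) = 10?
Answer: 362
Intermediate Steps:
A(L, I) = L + 2*I (A(L, I) = (I + L) + I = L + 2*I)
W(w) = 2 - w (W(w) = -4 + (6 - w) = 2 - w)
k(E) = -21 + E**2 + 22*E
W(A(4, -2))*f(-11, 8) + k(11) = (2 - (4 + 2*(-2)))*10 + (-21 + 11**2 + 22*11) = (2 - (4 - 4))*10 + (-21 + 121 + 242) = (2 - 1*0)*10 + 342 = (2 + 0)*10 + 342 = 2*10 + 342 = 20 + 342 = 362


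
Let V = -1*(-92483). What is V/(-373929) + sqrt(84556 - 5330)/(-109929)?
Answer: -92483/373929 - sqrt(79226)/109929 ≈ -0.24989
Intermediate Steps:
V = 92483
V/(-373929) + sqrt(84556 - 5330)/(-109929) = 92483/(-373929) + sqrt(84556 - 5330)/(-109929) = 92483*(-1/373929) + sqrt(79226)*(-1/109929) = -92483/373929 - sqrt(79226)/109929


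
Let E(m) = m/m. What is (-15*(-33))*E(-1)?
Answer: 495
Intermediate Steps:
E(m) = 1
(-15*(-33))*E(-1) = -15*(-33)*1 = 495*1 = 495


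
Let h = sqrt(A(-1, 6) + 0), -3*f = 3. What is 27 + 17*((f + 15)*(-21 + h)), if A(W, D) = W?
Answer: -4971 + 238*I ≈ -4971.0 + 238.0*I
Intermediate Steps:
f = -1 (f = -1/3*3 = -1)
h = I (h = sqrt(-1 + 0) = sqrt(-1) = I ≈ 1.0*I)
27 + 17*((f + 15)*(-21 + h)) = 27 + 17*((-1 + 15)*(-21 + I)) = 27 + 17*(14*(-21 + I)) = 27 + 17*(-294 + 14*I) = 27 + (-4998 + 238*I) = -4971 + 238*I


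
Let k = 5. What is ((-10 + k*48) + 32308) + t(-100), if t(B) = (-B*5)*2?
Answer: 33538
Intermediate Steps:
t(B) = -10*B (t(B) = -5*B*2 = -10*B)
((-10 + k*48) + 32308) + t(-100) = ((-10 + 5*48) + 32308) - 10*(-100) = ((-10 + 240) + 32308) + 1000 = (230 + 32308) + 1000 = 32538 + 1000 = 33538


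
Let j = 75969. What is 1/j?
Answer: 1/75969 ≈ 1.3163e-5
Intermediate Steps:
1/j = 1/75969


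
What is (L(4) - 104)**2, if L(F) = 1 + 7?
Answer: 9216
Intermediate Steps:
L(F) = 8
(L(4) - 104)**2 = (8 - 104)**2 = (-96)**2 = 9216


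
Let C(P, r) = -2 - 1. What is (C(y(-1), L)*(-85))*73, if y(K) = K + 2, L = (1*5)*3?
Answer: 18615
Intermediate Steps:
L = 15 (L = 5*3 = 15)
y(K) = 2 + K
C(P, r) = -3
(C(y(-1), L)*(-85))*73 = -3*(-85)*73 = 255*73 = 18615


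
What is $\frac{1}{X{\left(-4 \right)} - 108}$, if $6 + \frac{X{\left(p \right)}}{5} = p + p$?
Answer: $- \frac{1}{178} \approx -0.005618$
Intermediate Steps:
$X{\left(p \right)} = -30 + 10 p$ ($X{\left(p \right)} = -30 + 5 \left(p + p\right) = -30 + 5 \cdot 2 p = -30 + 10 p$)
$\frac{1}{X{\left(-4 \right)} - 108} = \frac{1}{\left(-30 + 10 \left(-4\right)\right) - 108} = \frac{1}{\left(-30 - 40\right) - 108} = \frac{1}{-70 - 108} = \frac{1}{-178} = - \frac{1}{178}$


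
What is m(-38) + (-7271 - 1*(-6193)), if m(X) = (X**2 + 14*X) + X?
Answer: -204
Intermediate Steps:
m(X) = X**2 + 15*X
m(-38) + (-7271 - 1*(-6193)) = -38*(15 - 38) + (-7271 - 1*(-6193)) = -38*(-23) + (-7271 + 6193) = 874 - 1078 = -204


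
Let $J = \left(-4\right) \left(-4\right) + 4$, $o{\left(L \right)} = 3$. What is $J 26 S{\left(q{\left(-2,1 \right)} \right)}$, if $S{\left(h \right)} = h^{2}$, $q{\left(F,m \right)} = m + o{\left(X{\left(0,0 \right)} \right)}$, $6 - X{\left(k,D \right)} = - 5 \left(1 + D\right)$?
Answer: $8320$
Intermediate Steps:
$X{\left(k,D \right)} = 11 + 5 D$ ($X{\left(k,D \right)} = 6 - - 5 \left(1 + D\right) = 6 - \left(-5 - 5 D\right) = 6 + \left(5 + 5 D\right) = 11 + 5 D$)
$J = 20$ ($J = 16 + 4 = 20$)
$q{\left(F,m \right)} = 3 + m$ ($q{\left(F,m \right)} = m + 3 = 3 + m$)
$J 26 S{\left(q{\left(-2,1 \right)} \right)} = 20 \cdot 26 \left(3 + 1\right)^{2} = 520 \cdot 4^{2} = 520 \cdot 16 = 8320$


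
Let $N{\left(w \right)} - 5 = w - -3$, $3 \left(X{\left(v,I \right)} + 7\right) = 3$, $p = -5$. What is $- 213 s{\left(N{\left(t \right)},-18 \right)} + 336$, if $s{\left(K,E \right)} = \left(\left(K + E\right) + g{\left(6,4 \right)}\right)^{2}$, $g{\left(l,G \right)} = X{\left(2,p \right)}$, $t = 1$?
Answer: $-47589$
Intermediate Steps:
$X{\left(v,I \right)} = -6$ ($X{\left(v,I \right)} = -7 + \frac{1}{3} \cdot 3 = -7 + 1 = -6$)
$g{\left(l,G \right)} = -6$
$N{\left(w \right)} = 8 + w$ ($N{\left(w \right)} = 5 + \left(w - -3\right) = 5 + \left(w + 3\right) = 5 + \left(3 + w\right) = 8 + w$)
$s{\left(K,E \right)} = \left(-6 + E + K\right)^{2}$ ($s{\left(K,E \right)} = \left(\left(K + E\right) - 6\right)^{2} = \left(\left(E + K\right) - 6\right)^{2} = \left(-6 + E + K\right)^{2}$)
$- 213 s{\left(N{\left(t \right)},-18 \right)} + 336 = - 213 \left(-6 - 18 + \left(8 + 1\right)\right)^{2} + 336 = - 213 \left(-6 - 18 + 9\right)^{2} + 336 = - 213 \left(-15\right)^{2} + 336 = \left(-213\right) 225 + 336 = -47925 + 336 = -47589$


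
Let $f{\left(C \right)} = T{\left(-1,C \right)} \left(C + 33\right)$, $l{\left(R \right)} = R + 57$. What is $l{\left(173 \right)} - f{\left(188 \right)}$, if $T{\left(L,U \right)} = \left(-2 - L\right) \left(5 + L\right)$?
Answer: $1114$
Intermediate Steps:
$l{\left(R \right)} = 57 + R$
$f{\left(C \right)} = -132 - 4 C$ ($f{\left(C \right)} = \left(-10 - \left(-1\right)^{2} - -7\right) \left(C + 33\right) = \left(-10 - 1 + 7\right) \left(33 + C\right) = - 4 \left(33 + C\right) = -132 - 4 C$)
$l{\left(173 \right)} - f{\left(188 \right)} = \left(57 + 173\right) - \left(-132 - 752\right) = 230 - \left(-132 - 752\right) = 230 - -884 = 230 + 884 = 1114$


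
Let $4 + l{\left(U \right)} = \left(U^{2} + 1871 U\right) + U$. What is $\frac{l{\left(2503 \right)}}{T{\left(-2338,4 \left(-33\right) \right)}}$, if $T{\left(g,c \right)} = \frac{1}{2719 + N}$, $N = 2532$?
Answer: $57501710871$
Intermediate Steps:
$T{\left(g,c \right)} = \frac{1}{5251}$ ($T{\left(g,c \right)} = \frac{1}{2719 + 2532} = \frac{1}{5251}$)
$l{\left(U \right)} = -4 + U^{2} + 1872 U$ ($l{\left(U \right)} = -4 + \left(\left(U^{2} + 1871 U\right) + U\right) = -4 + \left(U^{2} + 1872 U\right) = -4 + U^{2} + 1872 U$)
$\frac{l{\left(2503 \right)}}{T{\left(-2338,4 \left(-33\right) \right)}} = \left(-4 + 2503^{2} + 1872 \cdot 2503\right) \frac{1}{\frac{1}{5251}} = \left(-4 + 6265009 + 4685616\right) 5251 = 10950621 \cdot 5251 = 57501710871$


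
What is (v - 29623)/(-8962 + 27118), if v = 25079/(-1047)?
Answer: -7760090/4752333 ≈ -1.6329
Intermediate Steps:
v = -25079/1047 (v = 25079*(-1/1047) = -25079/1047 ≈ -23.953)
(v - 29623)/(-8962 + 27118) = (-25079/1047 - 29623)/(-8962 + 27118) = -31040360/1047/18156 = -31040360/1047*1/18156 = -7760090/4752333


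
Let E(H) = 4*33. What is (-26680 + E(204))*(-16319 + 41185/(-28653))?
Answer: 12414627753616/28653 ≈ 4.3327e+8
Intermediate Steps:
E(H) = 132
(-26680 + E(204))*(-16319 + 41185/(-28653)) = (-26680 + 132)*(-16319 + 41185/(-28653)) = -26548*(-16319 + 41185*(-1/28653)) = -26548*(-16319 - 41185/28653) = -26548*(-467629492/28653) = 12414627753616/28653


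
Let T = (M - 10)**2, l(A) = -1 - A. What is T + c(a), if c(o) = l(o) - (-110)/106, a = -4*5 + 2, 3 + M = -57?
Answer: 260656/53 ≈ 4918.0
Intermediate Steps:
M = -60 (M = -3 - 57 = -60)
a = -18 (a = -20 + 2 = -18)
T = 4900 (T = (-60 - 10)**2 = (-70)**2 = 4900)
c(o) = 2/53 - o (c(o) = (-1 - o) - (-110)/106 = (-1 - o) - 1*(-55/53) = (-1 - o) + 55/53 = 2/53 - o)
T + c(a) = 4900 + (2/53 - 1*(-18)) = 4900 + (2/53 + 18) = 4900 + 956/53 = 260656/53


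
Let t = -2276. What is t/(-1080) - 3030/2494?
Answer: 300493/336690 ≈ 0.89249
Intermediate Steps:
t/(-1080) - 3030/2494 = -2276/(-1080) - 3030/2494 = -2276*(-1/1080) - 3030*1/2494 = 569/270 - 1515/1247 = 300493/336690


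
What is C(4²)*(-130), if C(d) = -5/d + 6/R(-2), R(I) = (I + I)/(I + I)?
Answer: -5915/8 ≈ -739.38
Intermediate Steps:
R(I) = 1 (R(I) = (2*I)/((2*I)) = (2*I)*(1/(2*I)) = 1)
C(d) = 6 - 5/d (C(d) = -5/d + 6/1 = -5/d + 6*1 = -5/d + 6 = 6 - 5/d)
C(4²)*(-130) = (6 - 5/(4²))*(-130) = (6 - 5/16)*(-130) = (91/16)*(-130) = -5915/8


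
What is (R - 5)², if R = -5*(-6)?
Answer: 625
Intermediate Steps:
R = 30
(R - 5)² = (30 - 5)² = 25² = 625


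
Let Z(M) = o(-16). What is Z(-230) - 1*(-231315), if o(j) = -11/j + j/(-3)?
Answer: 11103409/48 ≈ 2.3132e+5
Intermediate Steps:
o(j) = -11/j - j/3 (o(j) = -11/j + j*(-1/3) = -11/j - j/3)
Z(M) = 289/48 (Z(M) = -11/(-16) - 1/3*(-16) = -11*(-1/16) + 16/3 = 11/16 + 16/3 = 289/48)
Z(-230) - 1*(-231315) = 289/48 - 1*(-231315) = 289/48 + 231315 = 11103409/48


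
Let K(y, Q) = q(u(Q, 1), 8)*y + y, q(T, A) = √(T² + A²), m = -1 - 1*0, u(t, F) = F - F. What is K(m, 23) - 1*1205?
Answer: -1214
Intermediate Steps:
u(t, F) = 0
m = -1 (m = -1 + 0 = -1)
q(T, A) = √(A² + T²)
K(y, Q) = 9*y (K(y, Q) = √(8² + 0²)*y + y = √(64 + 0)*y + y = √64*y + y = 8*y + y = 9*y)
K(m, 23) - 1*1205 = 9*(-1) - 1*1205 = -9 - 1205 = -1214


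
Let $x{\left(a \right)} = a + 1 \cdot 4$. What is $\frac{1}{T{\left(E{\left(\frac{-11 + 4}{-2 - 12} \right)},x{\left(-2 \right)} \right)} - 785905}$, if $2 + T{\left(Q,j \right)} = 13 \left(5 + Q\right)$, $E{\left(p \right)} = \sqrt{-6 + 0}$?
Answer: $- \frac{392921}{308773824989} - \frac{13 i \sqrt{6}}{617547649978} \approx -1.2725 \cdot 10^{-6} - 5.1564 \cdot 10^{-11} i$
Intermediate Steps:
$E{\left(p \right)} = i \sqrt{6}$ ($E{\left(p \right)} = \sqrt{-6} = i \sqrt{6}$)
$x{\left(a \right)} = 4 + a$ ($x{\left(a \right)} = a + 4 = 4 + a$)
$T{\left(Q,j \right)} = 63 + 13 Q$ ($T{\left(Q,j \right)} = -2 + 13 \left(5 + Q\right) = -2 + \left(65 + 13 Q\right) = 63 + 13 Q$)
$\frac{1}{T{\left(E{\left(\frac{-11 + 4}{-2 - 12} \right)},x{\left(-2 \right)} \right)} - 785905} = \frac{1}{\left(63 + 13 i \sqrt{6}\right) - 785905} = \frac{1}{-785842 + 13 i \sqrt{6}}$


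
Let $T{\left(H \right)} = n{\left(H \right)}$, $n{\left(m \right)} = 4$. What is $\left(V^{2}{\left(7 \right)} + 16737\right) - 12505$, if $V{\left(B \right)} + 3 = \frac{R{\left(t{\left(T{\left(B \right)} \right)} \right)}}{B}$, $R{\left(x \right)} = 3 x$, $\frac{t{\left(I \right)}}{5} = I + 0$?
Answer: $\frac{208889}{49} \approx 4263.0$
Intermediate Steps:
$T{\left(H \right)} = 4$
$t{\left(I \right)} = 5 I$ ($t{\left(I \right)} = 5 \left(I + 0\right) = 5 I$)
$V{\left(B \right)} = -3 + \frac{60}{B}$ ($V{\left(B \right)} = -3 + \frac{3 \cdot 5 \cdot 4}{B} = -3 + \frac{3 \cdot 20}{B} = -3 + \frac{60}{B}$)
$\left(V^{2}{\left(7 \right)} + 16737\right) - 12505 = \left(\left(-3 + \frac{60}{7}\right)^{2} + 16737\right) - 12505 = \left(\left(\frac{39}{7}\right)^{2} + 16737\right) - 12505 = \left(\frac{1521}{49} + 16737\right) - 12505 = \frac{821634}{49} - 12505 = \frac{208889}{49}$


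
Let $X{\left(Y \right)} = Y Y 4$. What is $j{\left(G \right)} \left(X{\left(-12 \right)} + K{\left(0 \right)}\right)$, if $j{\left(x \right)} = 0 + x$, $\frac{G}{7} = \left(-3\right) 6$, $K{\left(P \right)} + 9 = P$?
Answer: $-71442$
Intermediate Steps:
$K{\left(P \right)} = -9 + P$
$G = -126$ ($G = 7 \left(\left(-3\right) 6\right) = 7 \left(-18\right) = -126$)
$X{\left(Y \right)} = 4 Y^{2}$ ($X{\left(Y \right)} = Y^{2} \cdot 4 = 4 Y^{2}$)
$j{\left(x \right)} = x$
$j{\left(G \right)} \left(X{\left(-12 \right)} + K{\left(0 \right)}\right) = - 126 \left(4 \left(-12\right)^{2} + \left(-9 + 0\right)\right) = - 126 \left(4 \cdot 144 - 9\right) = - 126 \left(576 - 9\right) = \left(-126\right) 567 = -71442$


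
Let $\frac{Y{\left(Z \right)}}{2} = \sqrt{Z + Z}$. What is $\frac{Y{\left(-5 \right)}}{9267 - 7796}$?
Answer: $\frac{2 i \sqrt{10}}{1471} \approx 0.0042995 i$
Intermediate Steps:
$Y{\left(Z \right)} = 2 \sqrt{2} \sqrt{Z}$ ($Y{\left(Z \right)} = 2 \sqrt{Z + Z} = 2 \sqrt{2 Z} = 2 \sqrt{2} \sqrt{Z}$)
$\frac{Y{\left(-5 \right)}}{9267 - 7796} = \frac{2 \sqrt{2} \sqrt{-5}}{9267 - 7796} = \frac{2 \sqrt{2} i \sqrt{5}}{1471} = 2 i \sqrt{10} \cdot \frac{1}{1471} = \frac{2 i \sqrt{10}}{1471}$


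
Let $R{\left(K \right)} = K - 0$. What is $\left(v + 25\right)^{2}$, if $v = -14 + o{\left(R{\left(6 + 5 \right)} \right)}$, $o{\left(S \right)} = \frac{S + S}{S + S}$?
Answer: $144$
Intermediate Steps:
$R{\left(K \right)} = K$ ($R{\left(K \right)} = K + 0 = K$)
$o{\left(S \right)} = 1$ ($o{\left(S \right)} = \frac{2 S}{2 S} = 2 S \frac{1}{2 S} = 1$)
$v = -13$ ($v = -14 + 1 = -13$)
$\left(v + 25\right)^{2} = \left(-13 + 25\right)^{2} = 12^{2} = 144$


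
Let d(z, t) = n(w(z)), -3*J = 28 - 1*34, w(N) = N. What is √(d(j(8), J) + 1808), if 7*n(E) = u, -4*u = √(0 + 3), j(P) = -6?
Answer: √(354368 - 7*√3)/14 ≈ 42.520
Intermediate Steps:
u = -√3/4 (u = -√(0 + 3)/4 = -√3/4 ≈ -0.43301)
n(E) = -√3/28 (n(E) = (-√3/4)/7 = -√3/28)
J = 2 (J = -(28 - 1*34)/3 = -(28 - 34)/3 = -⅓*(-6) = 2)
d(z, t) = -√3/28
√(d(j(8), J) + 1808) = √(-√3/28 + 1808) = √(1808 - √3/28)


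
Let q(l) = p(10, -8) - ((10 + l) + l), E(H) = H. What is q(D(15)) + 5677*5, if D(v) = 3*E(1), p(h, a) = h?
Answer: 28379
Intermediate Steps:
D(v) = 3 (D(v) = 3*1 = 3)
q(l) = -2*l (q(l) = 10 - ((10 + l) + l) = 10 - (10 + 2*l) = 10 + (-10 - 2*l) = -2*l)
q(D(15)) + 5677*5 = -2*3 + 5677*5 = -6 + 28385 = 28379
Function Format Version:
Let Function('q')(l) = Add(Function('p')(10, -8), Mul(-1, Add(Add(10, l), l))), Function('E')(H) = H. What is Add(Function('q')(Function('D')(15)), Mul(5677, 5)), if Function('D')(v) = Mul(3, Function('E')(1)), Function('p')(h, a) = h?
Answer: 28379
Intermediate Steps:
Function('D')(v) = 3 (Function('D')(v) = Mul(3, 1) = 3)
Function('q')(l) = Mul(-2, l) (Function('q')(l) = Add(10, Mul(-1, Add(Add(10, l), l))) = Add(10, Mul(-1, Add(10, Mul(2, l)))) = Add(10, Add(-10, Mul(-2, l))) = Mul(-2, l))
Add(Function('q')(Function('D')(15)), Mul(5677, 5)) = Add(Mul(-2, 3), Mul(5677, 5)) = Add(-6, 28385) = 28379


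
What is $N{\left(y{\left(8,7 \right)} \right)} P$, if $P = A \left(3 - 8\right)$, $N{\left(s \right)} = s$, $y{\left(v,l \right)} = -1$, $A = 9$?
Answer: $45$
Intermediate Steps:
$P = -45$ ($P = 9 \left(3 - 8\right) = 9 \left(-5\right) = -45$)
$N{\left(y{\left(8,7 \right)} \right)} P = \left(-1\right) \left(-45\right) = 45$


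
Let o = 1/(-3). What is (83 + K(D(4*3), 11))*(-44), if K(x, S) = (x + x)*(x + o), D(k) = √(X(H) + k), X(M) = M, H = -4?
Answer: -4356 + 176*√2/3 ≈ -4273.0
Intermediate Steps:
D(k) = √(-4 + k)
o = -⅓ ≈ -0.33333
K(x, S) = 2*x*(-⅓ + x) (K(x, S) = (x + x)*(x - ⅓) = (2*x)*(-⅓ + x) = 2*x*(-⅓ + x))
(83 + K(D(4*3), 11))*(-44) = (83 + 2*√(-4 + 4*3)*(-1 + 3*√(-4 + 4*3))/3)*(-44) = (83 + 2*√(-4 + 12)*(-1 + 3*√(-4 + 12))/3)*(-44) = (83 + 2*√8*(-1 + 3*√8)/3)*(-44) = (83 + 2*(2*√2)*(-1 + 3*(2*√2))/3)*(-44) = (83 + 2*(2*√2)*(-1 + 6*√2)/3)*(-44) = (83 + 4*√2*(-1 + 6*√2)/3)*(-44) = -3652 - 176*√2*(-1 + 6*√2)/3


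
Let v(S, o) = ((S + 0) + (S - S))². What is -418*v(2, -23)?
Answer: -1672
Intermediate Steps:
v(S, o) = S² (v(S, o) = (S + 0)² = S²)
-418*v(2, -23) = -418*2² = -418*4 = -1672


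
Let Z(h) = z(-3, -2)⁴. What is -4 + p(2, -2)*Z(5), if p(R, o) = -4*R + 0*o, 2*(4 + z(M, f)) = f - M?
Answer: -2409/2 ≈ -1204.5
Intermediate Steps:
z(M, f) = -4 + f/2 - M/2 (z(M, f) = -4 + (f - M)/2 = -4 + (f/2 - M/2) = -4 + f/2 - M/2)
p(R, o) = -4*R (p(R, o) = -4*R + 0 = -4*R)
Z(h) = 2401/16 (Z(h) = (-4 + (½)*(-2) - ½*(-3))⁴ = (-4 - 1 + 3/2)⁴ = (-7/2)⁴ = 2401/16)
-4 + p(2, -2)*Z(5) = -4 - 4*2*(2401/16) = -4 - 8*2401/16 = -4 - 2401/2 = -2409/2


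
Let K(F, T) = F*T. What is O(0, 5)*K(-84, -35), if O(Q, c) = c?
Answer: 14700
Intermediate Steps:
O(0, 5)*K(-84, -35) = 5*(-84*(-35)) = 5*2940 = 14700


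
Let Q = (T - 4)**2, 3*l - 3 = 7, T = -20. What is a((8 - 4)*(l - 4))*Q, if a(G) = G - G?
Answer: 0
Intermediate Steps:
l = 10/3 (l = 1 + (1/3)*7 = 1 + 7/3 = 10/3 ≈ 3.3333)
a(G) = 0
Q = 576 (Q = (-20 - 4)**2 = (-24)**2 = 576)
a((8 - 4)*(l - 4))*Q = 0*576 = 0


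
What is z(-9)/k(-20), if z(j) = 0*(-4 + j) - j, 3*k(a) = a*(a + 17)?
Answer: 9/20 ≈ 0.45000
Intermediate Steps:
k(a) = a*(17 + a)/3 (k(a) = (a*(a + 17))/3 = (a*(17 + a))/3 = a*(17 + a)/3)
z(j) = -j (z(j) = 0 - j = -j)
z(-9)/k(-20) = (-1*(-9))/(((⅓)*(-20)*(17 - 20))) = 9/(((⅓)*(-20)*(-3))) = 9/20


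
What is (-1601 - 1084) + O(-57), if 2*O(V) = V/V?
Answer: -5369/2 ≈ -2684.5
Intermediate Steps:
O(V) = ½ (O(V) = (V/V)/2 = (½)*1 = ½)
(-1601 - 1084) + O(-57) = (-1601 - 1084) + ½ = -2685 + ½ = -5369/2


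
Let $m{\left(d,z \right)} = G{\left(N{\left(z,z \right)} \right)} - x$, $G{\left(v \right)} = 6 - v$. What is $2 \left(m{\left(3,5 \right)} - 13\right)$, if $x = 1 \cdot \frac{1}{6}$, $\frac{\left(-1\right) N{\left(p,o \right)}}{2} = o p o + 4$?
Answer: $\frac{1505}{3} \approx 501.67$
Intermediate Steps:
$N{\left(p,o \right)} = -8 - 2 p o^{2}$ ($N{\left(p,o \right)} = - 2 \left(o p o + 4\right) = - 2 \left(p o^{2} + 4\right) = - 2 \left(4 + p o^{2}\right) = -8 - 2 p o^{2}$)
$x = \frac{1}{6}$ ($x = 1 \cdot \frac{1}{6} = \frac{1}{6} \approx 0.16667$)
$m{\left(d,z \right)} = \frac{83}{6} + 2 z^{3}$ ($m{\left(d,z \right)} = \left(6 - \left(-8 - 2 z z^{2}\right)\right) - \frac{1}{6} = \left(6 - \left(-8 - 2 z^{3}\right)\right) - \frac{1}{6} = \left(6 + \left(8 + 2 z^{3}\right)\right) - \frac{1}{6} = \left(14 + 2 z^{3}\right) - \frac{1}{6} = \frac{83}{6} + 2 z^{3}$)
$2 \left(m{\left(3,5 \right)} - 13\right) = 2 \left(\left(\frac{83}{6} + 2 \cdot 5^{3}\right) - 13\right) = 2 \left(\left(\frac{83}{6} + 2 \cdot 125\right) - 13\right) = 2 \left(\left(\frac{83}{6} + 250\right) - 13\right) = 2 \left(\frac{1583}{6} - 13\right) = 2 \cdot \frac{1505}{6} = \frac{1505}{3}$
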